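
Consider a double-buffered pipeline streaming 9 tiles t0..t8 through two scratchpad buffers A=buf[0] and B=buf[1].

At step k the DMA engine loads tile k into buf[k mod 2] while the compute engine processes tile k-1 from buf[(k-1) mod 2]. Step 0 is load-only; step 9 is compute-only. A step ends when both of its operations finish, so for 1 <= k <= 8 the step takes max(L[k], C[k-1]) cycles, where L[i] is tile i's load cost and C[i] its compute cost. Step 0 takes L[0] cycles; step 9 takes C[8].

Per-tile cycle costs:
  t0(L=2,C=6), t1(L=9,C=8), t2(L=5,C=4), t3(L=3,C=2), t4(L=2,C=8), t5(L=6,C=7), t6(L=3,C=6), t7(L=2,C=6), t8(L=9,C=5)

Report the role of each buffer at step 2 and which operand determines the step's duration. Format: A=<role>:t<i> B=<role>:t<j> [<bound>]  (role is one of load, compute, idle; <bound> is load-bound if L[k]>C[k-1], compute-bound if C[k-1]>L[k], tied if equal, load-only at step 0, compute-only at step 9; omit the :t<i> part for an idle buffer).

step 2: A=load:t2 B=compute:t1 [compute-bound]

[0] DMA t0→A (2c) ∥ CU idle ⇒ 2c, clock 2
[1] DMA t1→B (9c) ∥ CU A:t0 (6c) ⇒ 9c, clock 11
[2] DMA t2→A (5c) ∥ CU B:t1 (8c) ⇒ 8c, clock 19
[3] DMA t3→B (3c) ∥ CU A:t2 (4c) ⇒ 4c, clock 23
[4] DMA t4→A (2c) ∥ CU B:t3 (2c) ⇒ 2c, clock 25
[5] DMA t5→B (6c) ∥ CU A:t4 (8c) ⇒ 8c, clock 33
[6] DMA t6→A (3c) ∥ CU B:t5 (7c) ⇒ 7c, clock 40
[7] DMA t7→B (2c) ∥ CU A:t6 (6c) ⇒ 6c, clock 46
[8] DMA t8→A (9c) ∥ CU B:t7 (6c) ⇒ 9c, clock 55
[9] DMA idle ∥ CU A:t8 (5c) ⇒ 5c, clock 60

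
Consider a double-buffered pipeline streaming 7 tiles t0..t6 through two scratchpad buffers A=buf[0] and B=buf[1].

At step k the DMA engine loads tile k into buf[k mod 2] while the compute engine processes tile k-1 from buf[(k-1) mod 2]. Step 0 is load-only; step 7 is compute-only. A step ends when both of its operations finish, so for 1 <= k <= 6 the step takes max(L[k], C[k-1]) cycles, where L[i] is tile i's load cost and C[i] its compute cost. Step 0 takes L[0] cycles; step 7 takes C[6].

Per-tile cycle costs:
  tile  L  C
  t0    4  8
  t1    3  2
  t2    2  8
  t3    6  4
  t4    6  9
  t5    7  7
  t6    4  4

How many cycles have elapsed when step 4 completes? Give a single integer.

end_cycle[4] = 28

  0. 4=4c; end=4; A:t0 B:-
  1. max(3,8)=8c; end=12; A:t0 B:t1
  2. max(2,2)=2c; end=14; A:t2 B:t1
  3. max(6,8)=8c; end=22; A:t2 B:t3
  4. max(6,4)=6c; end=28; A:t4 B:t3
  5. max(7,9)=9c; end=37; A:t4 B:t5
  6. max(4,7)=7c; end=44; A:t6 B:t5
  7. 4=4c; end=48; A:t6 B:t5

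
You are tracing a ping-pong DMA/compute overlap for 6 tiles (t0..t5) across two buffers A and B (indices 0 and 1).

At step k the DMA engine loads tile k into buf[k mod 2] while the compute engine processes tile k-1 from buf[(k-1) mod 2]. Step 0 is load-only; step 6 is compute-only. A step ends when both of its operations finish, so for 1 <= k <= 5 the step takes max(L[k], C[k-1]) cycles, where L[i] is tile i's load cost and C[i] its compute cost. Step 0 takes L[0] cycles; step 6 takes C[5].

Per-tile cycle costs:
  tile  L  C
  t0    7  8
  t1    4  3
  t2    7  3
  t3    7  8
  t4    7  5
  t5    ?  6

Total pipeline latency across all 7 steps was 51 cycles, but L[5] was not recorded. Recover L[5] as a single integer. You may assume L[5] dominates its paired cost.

L[5] = 8

step 0 | dur = L[0]=7 = 7
step 1 | dur = max(L[1]=4, C[0]=8) = 8
step 2 | dur = max(L[2]=7, C[1]=3) = 7
step 3 | dur = max(L[3]=7, C[2]=3) = 7
step 4 | dur = max(L[4]=7, C[3]=8) = 8
step 5 | dur = max(L[5]=?, C[4]=5) = L[5]  (unknown; binding)
step 6 | dur = C[5]=6 = 6
sum of known step durations = 43
dur[5] = total - known = 51 - 43 = 8
L[5] is the binding max in step 5, so L[5] = dur[5] = 8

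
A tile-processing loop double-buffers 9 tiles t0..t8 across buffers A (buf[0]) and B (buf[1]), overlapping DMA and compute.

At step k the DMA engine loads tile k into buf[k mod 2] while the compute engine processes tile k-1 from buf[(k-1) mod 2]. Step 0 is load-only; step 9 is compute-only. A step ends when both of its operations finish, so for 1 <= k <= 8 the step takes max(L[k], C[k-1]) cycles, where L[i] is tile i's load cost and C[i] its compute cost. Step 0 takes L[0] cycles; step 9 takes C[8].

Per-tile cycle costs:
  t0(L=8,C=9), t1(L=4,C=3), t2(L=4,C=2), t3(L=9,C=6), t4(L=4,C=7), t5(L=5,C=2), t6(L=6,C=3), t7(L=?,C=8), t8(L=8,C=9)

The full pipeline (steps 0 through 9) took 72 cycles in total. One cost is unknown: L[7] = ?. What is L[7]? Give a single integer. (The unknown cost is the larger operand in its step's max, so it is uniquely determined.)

L[7] = 6

step 0: dur = L[0]=8 = 8
step 1: dur = max(L[1]=4, C[0]=9) = 9
step 2: dur = max(L[2]=4, C[1]=3) = 4
step 3: dur = max(L[3]=9, C[2]=2) = 9
step 4: dur = max(L[4]=4, C[3]=6) = 6
step 5: dur = max(L[5]=5, C[4]=7) = 7
step 6: dur = max(L[6]=6, C[5]=2) = 6
step 7: dur = max(L[7]=?, C[6]=3) = L[7]  (unknown; binding)
step 8: dur = max(L[8]=8, C[7]=8) = 8
step 9: dur = C[8]=9 = 9
sum of known step durations = 66
dur[7] = total - known = 72 - 66 = 6
L[7] is the binding max in step 7, so L[7] = dur[7] = 6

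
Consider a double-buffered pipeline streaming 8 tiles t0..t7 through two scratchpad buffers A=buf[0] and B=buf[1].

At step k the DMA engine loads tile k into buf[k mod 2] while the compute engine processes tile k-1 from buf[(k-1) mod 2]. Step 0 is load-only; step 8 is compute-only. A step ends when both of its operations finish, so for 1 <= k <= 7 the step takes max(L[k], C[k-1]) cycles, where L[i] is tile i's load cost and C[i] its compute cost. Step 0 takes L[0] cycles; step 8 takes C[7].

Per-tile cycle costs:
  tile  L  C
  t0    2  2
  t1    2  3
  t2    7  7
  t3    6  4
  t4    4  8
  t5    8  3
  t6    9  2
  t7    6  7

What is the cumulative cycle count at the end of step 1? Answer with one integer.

step 0: L[0]=2 → dur=2, Σ=2 | A=load:t0 B=idle [load-only]
step 1: L[1]=2 C[0]=2 → dur=2, Σ=4 | A=compute:t0 B=load:t1 [tied]
step 2: L[2]=7 C[1]=3 → dur=7, Σ=11 | A=load:t2 B=compute:t1 [load-bound]
step 3: L[3]=6 C[2]=7 → dur=7, Σ=18 | A=compute:t2 B=load:t3 [compute-bound]
step 4: L[4]=4 C[3]=4 → dur=4, Σ=22 | A=load:t4 B=compute:t3 [tied]
step 5: L[5]=8 C[4]=8 → dur=8, Σ=30 | A=compute:t4 B=load:t5 [tied]
step 6: L[6]=9 C[5]=3 → dur=9, Σ=39 | A=load:t6 B=compute:t5 [load-bound]
step 7: L[7]=6 C[6]=2 → dur=6, Σ=45 | A=compute:t6 B=load:t7 [load-bound]
step 8: C[7]=7 → dur=7, Σ=52 | A=idle B=compute:t7 [compute-only]

end_cycle[1] = 4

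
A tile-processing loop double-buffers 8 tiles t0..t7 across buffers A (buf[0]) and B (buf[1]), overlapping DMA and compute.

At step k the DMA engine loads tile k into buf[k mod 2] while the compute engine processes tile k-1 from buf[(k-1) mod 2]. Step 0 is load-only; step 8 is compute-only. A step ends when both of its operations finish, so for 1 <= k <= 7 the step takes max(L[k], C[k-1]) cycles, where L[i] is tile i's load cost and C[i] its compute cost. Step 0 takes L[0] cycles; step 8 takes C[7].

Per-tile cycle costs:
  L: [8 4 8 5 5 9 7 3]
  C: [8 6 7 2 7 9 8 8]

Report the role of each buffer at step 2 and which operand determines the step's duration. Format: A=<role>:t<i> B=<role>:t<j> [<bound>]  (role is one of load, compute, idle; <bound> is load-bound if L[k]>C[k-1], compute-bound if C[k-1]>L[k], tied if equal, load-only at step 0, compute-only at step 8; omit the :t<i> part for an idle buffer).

step 2: A=load:t2 B=compute:t1 [load-bound]

[0] DMA t0→A (8c) ∥ CU idle ⇒ 8c, clock 8
[1] DMA t1→B (4c) ∥ CU A:t0 (8c) ⇒ 8c, clock 16
[2] DMA t2→A (8c) ∥ CU B:t1 (6c) ⇒ 8c, clock 24
[3] DMA t3→B (5c) ∥ CU A:t2 (7c) ⇒ 7c, clock 31
[4] DMA t4→A (5c) ∥ CU B:t3 (2c) ⇒ 5c, clock 36
[5] DMA t5→B (9c) ∥ CU A:t4 (7c) ⇒ 9c, clock 45
[6] DMA t6→A (7c) ∥ CU B:t5 (9c) ⇒ 9c, clock 54
[7] DMA t7→B (3c) ∥ CU A:t6 (8c) ⇒ 8c, clock 62
[8] DMA idle ∥ CU B:t7 (8c) ⇒ 8c, clock 70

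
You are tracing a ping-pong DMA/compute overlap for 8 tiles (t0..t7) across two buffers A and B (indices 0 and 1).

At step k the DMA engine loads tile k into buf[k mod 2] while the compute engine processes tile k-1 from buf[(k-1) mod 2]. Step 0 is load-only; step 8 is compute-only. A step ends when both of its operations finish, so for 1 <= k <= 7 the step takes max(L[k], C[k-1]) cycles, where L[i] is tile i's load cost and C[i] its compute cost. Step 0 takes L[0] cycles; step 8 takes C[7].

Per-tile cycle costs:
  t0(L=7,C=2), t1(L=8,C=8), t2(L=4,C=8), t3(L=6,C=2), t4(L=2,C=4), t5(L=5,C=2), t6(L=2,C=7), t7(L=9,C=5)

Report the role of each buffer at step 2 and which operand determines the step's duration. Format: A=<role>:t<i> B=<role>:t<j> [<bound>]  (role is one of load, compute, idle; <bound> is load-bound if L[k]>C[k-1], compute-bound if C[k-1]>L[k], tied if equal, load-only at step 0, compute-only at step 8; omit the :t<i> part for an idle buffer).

step 0: L[0]=7 → dur=7, Σ=7 | A=load:t0 B=idle [load-only]
step 1: L[1]=8 C[0]=2 → dur=8, Σ=15 | A=compute:t0 B=load:t1 [load-bound]
step 2: L[2]=4 C[1]=8 → dur=8, Σ=23 | A=load:t2 B=compute:t1 [compute-bound]
step 3: L[3]=6 C[2]=8 → dur=8, Σ=31 | A=compute:t2 B=load:t3 [compute-bound]
step 4: L[4]=2 C[3]=2 → dur=2, Σ=33 | A=load:t4 B=compute:t3 [tied]
step 5: L[5]=5 C[4]=4 → dur=5, Σ=38 | A=compute:t4 B=load:t5 [load-bound]
step 6: L[6]=2 C[5]=2 → dur=2, Σ=40 | A=load:t6 B=compute:t5 [tied]
step 7: L[7]=9 C[6]=7 → dur=9, Σ=49 | A=compute:t6 B=load:t7 [load-bound]
step 8: C[7]=5 → dur=5, Σ=54 | A=idle B=compute:t7 [compute-only]

step 2: A=load:t2 B=compute:t1 [compute-bound]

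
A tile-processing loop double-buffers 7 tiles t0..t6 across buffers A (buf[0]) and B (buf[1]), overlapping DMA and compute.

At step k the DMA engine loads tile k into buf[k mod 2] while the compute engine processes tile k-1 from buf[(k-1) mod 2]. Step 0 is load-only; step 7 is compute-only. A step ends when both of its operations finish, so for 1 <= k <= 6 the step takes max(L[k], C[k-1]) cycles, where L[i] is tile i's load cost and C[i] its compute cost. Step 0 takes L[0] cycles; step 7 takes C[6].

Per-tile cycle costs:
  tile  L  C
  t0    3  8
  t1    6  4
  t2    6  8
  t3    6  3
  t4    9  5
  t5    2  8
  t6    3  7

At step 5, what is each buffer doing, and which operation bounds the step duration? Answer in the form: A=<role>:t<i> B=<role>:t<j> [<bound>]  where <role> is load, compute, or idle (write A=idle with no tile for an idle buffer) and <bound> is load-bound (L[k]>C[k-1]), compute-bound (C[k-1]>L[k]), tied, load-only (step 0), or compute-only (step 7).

step 5: A=compute:t4 B=load:t5 [compute-bound]

step 0: L[0]=3 → dur=3, Σ=3 | A=load:t0 B=idle [load-only]
step 1: L[1]=6 C[0]=8 → dur=8, Σ=11 | A=compute:t0 B=load:t1 [compute-bound]
step 2: L[2]=6 C[1]=4 → dur=6, Σ=17 | A=load:t2 B=compute:t1 [load-bound]
step 3: L[3]=6 C[2]=8 → dur=8, Σ=25 | A=compute:t2 B=load:t3 [compute-bound]
step 4: L[4]=9 C[3]=3 → dur=9, Σ=34 | A=load:t4 B=compute:t3 [load-bound]
step 5: L[5]=2 C[4]=5 → dur=5, Σ=39 | A=compute:t4 B=load:t5 [compute-bound]
step 6: L[6]=3 C[5]=8 → dur=8, Σ=47 | A=load:t6 B=compute:t5 [compute-bound]
step 7: C[6]=7 → dur=7, Σ=54 | A=compute:t6 B=idle [compute-only]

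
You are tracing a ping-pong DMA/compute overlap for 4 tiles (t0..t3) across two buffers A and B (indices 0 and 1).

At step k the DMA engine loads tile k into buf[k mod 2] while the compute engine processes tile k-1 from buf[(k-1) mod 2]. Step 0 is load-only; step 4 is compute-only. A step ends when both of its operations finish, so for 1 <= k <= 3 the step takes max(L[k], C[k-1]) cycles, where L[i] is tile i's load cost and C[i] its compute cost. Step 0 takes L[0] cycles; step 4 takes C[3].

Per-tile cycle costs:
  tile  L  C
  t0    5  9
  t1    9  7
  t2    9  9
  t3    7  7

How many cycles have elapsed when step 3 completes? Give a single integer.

end_cycle[3] = 32

step 0: L[0]=5 → dur=5, Σ=5 | A=load:t0 B=idle [load-only]
step 1: L[1]=9 C[0]=9 → dur=9, Σ=14 | A=compute:t0 B=load:t1 [tied]
step 2: L[2]=9 C[1]=7 → dur=9, Σ=23 | A=load:t2 B=compute:t1 [load-bound]
step 3: L[3]=7 C[2]=9 → dur=9, Σ=32 | A=compute:t2 B=load:t3 [compute-bound]
step 4: C[3]=7 → dur=7, Σ=39 | A=idle B=compute:t3 [compute-only]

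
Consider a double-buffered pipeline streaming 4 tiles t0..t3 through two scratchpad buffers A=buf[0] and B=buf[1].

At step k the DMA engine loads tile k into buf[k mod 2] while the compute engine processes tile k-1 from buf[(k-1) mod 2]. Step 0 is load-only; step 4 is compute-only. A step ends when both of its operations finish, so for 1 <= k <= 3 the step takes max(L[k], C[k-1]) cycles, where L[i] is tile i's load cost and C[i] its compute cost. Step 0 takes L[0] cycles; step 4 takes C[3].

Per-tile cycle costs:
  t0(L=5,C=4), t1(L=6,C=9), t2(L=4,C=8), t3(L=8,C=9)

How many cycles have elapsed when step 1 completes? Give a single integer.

k=0 load=t0/5c comp=- wait=5 total=5
k=1 load=t1/6c comp=t0/4c wait=6 total=11
k=2 load=t2/4c comp=t1/9c wait=9 total=20
k=3 load=t3/8c comp=t2/8c wait=8 total=28
k=4 load=- comp=t3/9c wait=9 total=37

end_cycle[1] = 11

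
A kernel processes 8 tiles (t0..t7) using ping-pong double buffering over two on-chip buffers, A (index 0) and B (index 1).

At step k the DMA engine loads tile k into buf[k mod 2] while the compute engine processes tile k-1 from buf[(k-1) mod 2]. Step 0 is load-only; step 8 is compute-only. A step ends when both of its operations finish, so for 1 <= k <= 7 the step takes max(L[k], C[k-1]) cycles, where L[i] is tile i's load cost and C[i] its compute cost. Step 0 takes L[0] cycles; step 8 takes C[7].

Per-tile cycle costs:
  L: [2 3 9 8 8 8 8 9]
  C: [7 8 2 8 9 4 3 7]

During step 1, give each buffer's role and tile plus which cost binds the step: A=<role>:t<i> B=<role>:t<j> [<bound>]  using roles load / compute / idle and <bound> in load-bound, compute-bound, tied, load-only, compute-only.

[0] DMA t0→A (2c) ∥ CU idle ⇒ 2c, clock 2
[1] DMA t1→B (3c) ∥ CU A:t0 (7c) ⇒ 7c, clock 9
[2] DMA t2→A (9c) ∥ CU B:t1 (8c) ⇒ 9c, clock 18
[3] DMA t3→B (8c) ∥ CU A:t2 (2c) ⇒ 8c, clock 26
[4] DMA t4→A (8c) ∥ CU B:t3 (8c) ⇒ 8c, clock 34
[5] DMA t5→B (8c) ∥ CU A:t4 (9c) ⇒ 9c, clock 43
[6] DMA t6→A (8c) ∥ CU B:t5 (4c) ⇒ 8c, clock 51
[7] DMA t7→B (9c) ∥ CU A:t6 (3c) ⇒ 9c, clock 60
[8] DMA idle ∥ CU B:t7 (7c) ⇒ 7c, clock 67

step 1: A=compute:t0 B=load:t1 [compute-bound]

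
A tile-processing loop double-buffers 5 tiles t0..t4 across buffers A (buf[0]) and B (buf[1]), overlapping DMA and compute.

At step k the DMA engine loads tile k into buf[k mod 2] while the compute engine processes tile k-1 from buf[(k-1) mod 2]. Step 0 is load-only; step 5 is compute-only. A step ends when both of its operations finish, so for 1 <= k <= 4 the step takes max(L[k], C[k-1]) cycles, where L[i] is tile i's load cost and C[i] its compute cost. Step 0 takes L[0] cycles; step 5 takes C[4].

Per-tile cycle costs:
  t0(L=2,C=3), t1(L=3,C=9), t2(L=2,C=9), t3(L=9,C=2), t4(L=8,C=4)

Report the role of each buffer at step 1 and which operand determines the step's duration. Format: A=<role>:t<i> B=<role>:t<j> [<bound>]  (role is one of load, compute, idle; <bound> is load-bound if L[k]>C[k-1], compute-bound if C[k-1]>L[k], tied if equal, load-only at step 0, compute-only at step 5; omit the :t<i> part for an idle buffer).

step 1: A=compute:t0 B=load:t1 [tied]

  0. 2=2c; end=2; A:t0 B:-
  1. max(3,3)=3c; end=5; A:t0 B:t1
  2. max(2,9)=9c; end=14; A:t2 B:t1
  3. max(9,9)=9c; end=23; A:t2 B:t3
  4. max(8,2)=8c; end=31; A:t4 B:t3
  5. 4=4c; end=35; A:t4 B:t3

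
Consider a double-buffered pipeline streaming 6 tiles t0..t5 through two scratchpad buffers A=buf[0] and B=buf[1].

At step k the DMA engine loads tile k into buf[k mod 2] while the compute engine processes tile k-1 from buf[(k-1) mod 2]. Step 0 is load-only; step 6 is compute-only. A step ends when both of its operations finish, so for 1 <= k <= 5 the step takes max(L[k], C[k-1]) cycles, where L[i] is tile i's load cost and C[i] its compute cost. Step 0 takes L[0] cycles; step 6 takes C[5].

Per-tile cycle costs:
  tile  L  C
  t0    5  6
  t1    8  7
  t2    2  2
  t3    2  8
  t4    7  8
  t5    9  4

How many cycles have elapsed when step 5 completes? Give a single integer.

step 0: L[0]=5 → dur=5, Σ=5 | A=load:t0 B=idle [load-only]
step 1: L[1]=8 C[0]=6 → dur=8, Σ=13 | A=compute:t0 B=load:t1 [load-bound]
step 2: L[2]=2 C[1]=7 → dur=7, Σ=20 | A=load:t2 B=compute:t1 [compute-bound]
step 3: L[3]=2 C[2]=2 → dur=2, Σ=22 | A=compute:t2 B=load:t3 [tied]
step 4: L[4]=7 C[3]=8 → dur=8, Σ=30 | A=load:t4 B=compute:t3 [compute-bound]
step 5: L[5]=9 C[4]=8 → dur=9, Σ=39 | A=compute:t4 B=load:t5 [load-bound]
step 6: C[5]=4 → dur=4, Σ=43 | A=idle B=compute:t5 [compute-only]

end_cycle[5] = 39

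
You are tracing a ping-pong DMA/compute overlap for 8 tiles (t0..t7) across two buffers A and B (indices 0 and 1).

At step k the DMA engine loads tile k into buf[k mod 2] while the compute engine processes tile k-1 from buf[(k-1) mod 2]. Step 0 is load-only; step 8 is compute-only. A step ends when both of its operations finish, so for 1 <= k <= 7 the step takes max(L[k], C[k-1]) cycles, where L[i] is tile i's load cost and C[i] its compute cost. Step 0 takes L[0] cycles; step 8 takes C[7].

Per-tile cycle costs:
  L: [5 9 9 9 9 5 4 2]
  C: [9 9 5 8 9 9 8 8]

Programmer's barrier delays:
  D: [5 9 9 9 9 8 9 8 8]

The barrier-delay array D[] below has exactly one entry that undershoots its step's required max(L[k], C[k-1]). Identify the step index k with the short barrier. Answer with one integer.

hazard at step 5

step 0: need L[0]=5 = 5; D[0]=5 ok
step 1: need max(L[1]=9,C[0]=9) = 9; D[1]=9 ok
step 2: need max(L[2]=9,C[1]=9) = 9; D[2]=9 ok
step 3: need max(L[3]=9,C[2]=5) = 9; D[3]=9 ok
step 4: need max(L[4]=9,C[3]=8) = 9; D[4]=9 ok
step 5: need max(L[5]=5,C[4]=9) = 9; D[5]=8 SHORT
step 6: need max(L[6]=4,C[5]=9) = 9; D[6]=9 ok
step 7: need max(L[7]=2,C[6]=8) = 8; D[7]=8 ok
step 8: need C[7]=8 = 8; D[8]=8 ok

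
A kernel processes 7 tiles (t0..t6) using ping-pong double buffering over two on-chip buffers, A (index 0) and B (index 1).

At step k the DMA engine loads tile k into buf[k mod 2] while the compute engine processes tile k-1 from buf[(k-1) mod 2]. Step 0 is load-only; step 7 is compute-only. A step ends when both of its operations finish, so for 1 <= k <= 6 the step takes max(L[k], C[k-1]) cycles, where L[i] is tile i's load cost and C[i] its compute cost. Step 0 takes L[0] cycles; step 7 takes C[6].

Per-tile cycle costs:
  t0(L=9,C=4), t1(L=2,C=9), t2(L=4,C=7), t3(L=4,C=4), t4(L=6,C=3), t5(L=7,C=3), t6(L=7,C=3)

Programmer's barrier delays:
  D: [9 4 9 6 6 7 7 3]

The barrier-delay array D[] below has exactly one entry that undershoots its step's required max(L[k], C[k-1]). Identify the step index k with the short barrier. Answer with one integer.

hazard at step 3

step 0: need L[0]=9 = 9; D[0]=9 ok
step 1: need max(L[1]=2,C[0]=4) = 4; D[1]=4 ok
step 2: need max(L[2]=4,C[1]=9) = 9; D[2]=9 ok
step 3: need max(L[3]=4,C[2]=7) = 7; D[3]=6 SHORT
step 4: need max(L[4]=6,C[3]=4) = 6; D[4]=6 ok
step 5: need max(L[5]=7,C[4]=3) = 7; D[5]=7 ok
step 6: need max(L[6]=7,C[5]=3) = 7; D[6]=7 ok
step 7: need C[6]=3 = 3; D[7]=3 ok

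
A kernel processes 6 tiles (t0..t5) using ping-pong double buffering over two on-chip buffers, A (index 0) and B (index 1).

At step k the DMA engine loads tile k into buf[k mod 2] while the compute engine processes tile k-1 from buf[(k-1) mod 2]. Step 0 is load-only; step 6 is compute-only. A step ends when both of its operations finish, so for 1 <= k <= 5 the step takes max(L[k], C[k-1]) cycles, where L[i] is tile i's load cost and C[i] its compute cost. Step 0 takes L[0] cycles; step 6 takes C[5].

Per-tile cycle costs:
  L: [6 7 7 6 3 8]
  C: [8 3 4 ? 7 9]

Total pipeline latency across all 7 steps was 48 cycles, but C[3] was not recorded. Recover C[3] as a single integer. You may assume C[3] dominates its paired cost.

C[3] = 4

step 0 | dur = L[0]=6 = 6
step 1 | dur = max(L[1]=7, C[0]=8) = 8
step 2 | dur = max(L[2]=7, C[1]=3) = 7
step 3 | dur = max(L[3]=6, C[2]=4) = 6
step 4 | dur = max(L[4]=3, C[3]=?) = C[3]  (unknown; binding)
step 5 | dur = max(L[5]=8, C[4]=7) = 8
step 6 | dur = C[5]=9 = 9
sum of known step durations = 44
dur[4] = total - known = 48 - 44 = 4
C[3] is the binding max in step 4, so C[3] = dur[4] = 4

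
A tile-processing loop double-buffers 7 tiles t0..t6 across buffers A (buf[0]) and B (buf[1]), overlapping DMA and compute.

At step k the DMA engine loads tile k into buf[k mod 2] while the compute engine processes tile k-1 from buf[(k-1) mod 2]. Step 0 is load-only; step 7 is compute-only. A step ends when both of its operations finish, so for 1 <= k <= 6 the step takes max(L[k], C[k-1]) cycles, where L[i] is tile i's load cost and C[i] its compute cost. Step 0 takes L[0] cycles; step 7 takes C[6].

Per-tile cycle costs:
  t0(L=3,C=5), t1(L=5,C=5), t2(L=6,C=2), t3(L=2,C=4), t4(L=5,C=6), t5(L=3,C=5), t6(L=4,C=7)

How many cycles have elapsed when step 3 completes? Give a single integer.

[0] DMA t0→A (3c) ∥ CU idle ⇒ 3c, clock 3
[1] DMA t1→B (5c) ∥ CU A:t0 (5c) ⇒ 5c, clock 8
[2] DMA t2→A (6c) ∥ CU B:t1 (5c) ⇒ 6c, clock 14
[3] DMA t3→B (2c) ∥ CU A:t2 (2c) ⇒ 2c, clock 16
[4] DMA t4→A (5c) ∥ CU B:t3 (4c) ⇒ 5c, clock 21
[5] DMA t5→B (3c) ∥ CU A:t4 (6c) ⇒ 6c, clock 27
[6] DMA t6→A (4c) ∥ CU B:t5 (5c) ⇒ 5c, clock 32
[7] DMA idle ∥ CU A:t6 (7c) ⇒ 7c, clock 39

end_cycle[3] = 16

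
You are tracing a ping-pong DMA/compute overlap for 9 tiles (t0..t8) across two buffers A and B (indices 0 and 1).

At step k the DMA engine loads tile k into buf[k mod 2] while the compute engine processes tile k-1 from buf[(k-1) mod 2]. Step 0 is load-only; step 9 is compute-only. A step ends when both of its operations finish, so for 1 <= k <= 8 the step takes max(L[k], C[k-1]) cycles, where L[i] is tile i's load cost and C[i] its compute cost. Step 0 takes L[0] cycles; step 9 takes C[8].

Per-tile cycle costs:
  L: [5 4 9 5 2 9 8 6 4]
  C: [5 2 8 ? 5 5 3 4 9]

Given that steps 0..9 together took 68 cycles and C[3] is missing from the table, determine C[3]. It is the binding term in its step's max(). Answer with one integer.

C[3] = 5

step 0: dur = L[0]=5 = 5
step 1: dur = max(L[1]=4, C[0]=5) = 5
step 2: dur = max(L[2]=9, C[1]=2) = 9
step 3: dur = max(L[3]=5, C[2]=8) = 8
step 4: dur = max(L[4]=2, C[3]=?) = C[3]  (unknown; binding)
step 5: dur = max(L[5]=9, C[4]=5) = 9
step 6: dur = max(L[6]=8, C[5]=5) = 8
step 7: dur = max(L[7]=6, C[6]=3) = 6
step 8: dur = max(L[8]=4, C[7]=4) = 4
step 9: dur = C[8]=9 = 9
sum of known step durations = 63
dur[4] = total - known = 68 - 63 = 5
C[3] is the binding max in step 4, so C[3] = dur[4] = 5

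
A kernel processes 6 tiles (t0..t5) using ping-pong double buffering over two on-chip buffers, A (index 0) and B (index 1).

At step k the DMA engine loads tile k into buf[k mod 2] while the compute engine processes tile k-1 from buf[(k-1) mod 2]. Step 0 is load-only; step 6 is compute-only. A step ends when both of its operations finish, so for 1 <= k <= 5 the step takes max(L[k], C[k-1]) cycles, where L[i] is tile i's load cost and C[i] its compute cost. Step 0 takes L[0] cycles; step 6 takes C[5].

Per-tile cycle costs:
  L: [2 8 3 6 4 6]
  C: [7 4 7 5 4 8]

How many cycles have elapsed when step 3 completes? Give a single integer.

end_cycle[3] = 21

step 0: L[0]=2 → dur=2, Σ=2 | A=load:t0 B=idle [load-only]
step 1: L[1]=8 C[0]=7 → dur=8, Σ=10 | A=compute:t0 B=load:t1 [load-bound]
step 2: L[2]=3 C[1]=4 → dur=4, Σ=14 | A=load:t2 B=compute:t1 [compute-bound]
step 3: L[3]=6 C[2]=7 → dur=7, Σ=21 | A=compute:t2 B=load:t3 [compute-bound]
step 4: L[4]=4 C[3]=5 → dur=5, Σ=26 | A=load:t4 B=compute:t3 [compute-bound]
step 5: L[5]=6 C[4]=4 → dur=6, Σ=32 | A=compute:t4 B=load:t5 [load-bound]
step 6: C[5]=8 → dur=8, Σ=40 | A=idle B=compute:t5 [compute-only]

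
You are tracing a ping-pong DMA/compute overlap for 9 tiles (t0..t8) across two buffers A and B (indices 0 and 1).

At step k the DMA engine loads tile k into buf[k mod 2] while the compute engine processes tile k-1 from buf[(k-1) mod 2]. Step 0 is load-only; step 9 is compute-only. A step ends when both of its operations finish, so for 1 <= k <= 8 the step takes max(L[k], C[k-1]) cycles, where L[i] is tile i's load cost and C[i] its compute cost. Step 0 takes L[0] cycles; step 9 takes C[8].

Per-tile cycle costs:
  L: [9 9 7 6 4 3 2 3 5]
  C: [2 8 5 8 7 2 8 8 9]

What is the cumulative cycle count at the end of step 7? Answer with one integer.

step 0: L[0]=9 → dur=9, Σ=9 | A=load:t0 B=idle [load-only]
step 1: L[1]=9 C[0]=2 → dur=9, Σ=18 | A=compute:t0 B=load:t1 [load-bound]
step 2: L[2]=7 C[1]=8 → dur=8, Σ=26 | A=load:t2 B=compute:t1 [compute-bound]
step 3: L[3]=6 C[2]=5 → dur=6, Σ=32 | A=compute:t2 B=load:t3 [load-bound]
step 4: L[4]=4 C[3]=8 → dur=8, Σ=40 | A=load:t4 B=compute:t3 [compute-bound]
step 5: L[5]=3 C[4]=7 → dur=7, Σ=47 | A=compute:t4 B=load:t5 [compute-bound]
step 6: L[6]=2 C[5]=2 → dur=2, Σ=49 | A=load:t6 B=compute:t5 [tied]
step 7: L[7]=3 C[6]=8 → dur=8, Σ=57 | A=compute:t6 B=load:t7 [compute-bound]
step 8: L[8]=5 C[7]=8 → dur=8, Σ=65 | A=load:t8 B=compute:t7 [compute-bound]
step 9: C[8]=9 → dur=9, Σ=74 | A=compute:t8 B=idle [compute-only]

end_cycle[7] = 57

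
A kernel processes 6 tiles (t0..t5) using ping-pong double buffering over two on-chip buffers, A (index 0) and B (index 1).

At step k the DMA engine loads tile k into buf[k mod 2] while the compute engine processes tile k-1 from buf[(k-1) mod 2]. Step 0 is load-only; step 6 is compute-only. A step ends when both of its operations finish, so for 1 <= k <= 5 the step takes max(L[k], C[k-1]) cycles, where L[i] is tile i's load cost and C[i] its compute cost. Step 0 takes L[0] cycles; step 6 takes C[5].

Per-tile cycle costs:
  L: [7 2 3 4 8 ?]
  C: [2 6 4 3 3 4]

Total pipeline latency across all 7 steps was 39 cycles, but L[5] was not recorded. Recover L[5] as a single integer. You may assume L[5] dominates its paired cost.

L[5] = 8

step 0 = dur = L[0]=7 = 7
step 1 = dur = max(L[1]=2, C[0]=2) = 2
step 2 = dur = max(L[2]=3, C[1]=6) = 6
step 3 = dur = max(L[3]=4, C[2]=4) = 4
step 4 = dur = max(L[4]=8, C[3]=3) = 8
step 5 = dur = max(L[5]=?, C[4]=3) = L[5]  (unknown; binding)
step 6 = dur = C[5]=4 = 4
sum of known step durations = 31
dur[5] = total - known = 39 - 31 = 8
L[5] is the binding max in step 5, so L[5] = dur[5] = 8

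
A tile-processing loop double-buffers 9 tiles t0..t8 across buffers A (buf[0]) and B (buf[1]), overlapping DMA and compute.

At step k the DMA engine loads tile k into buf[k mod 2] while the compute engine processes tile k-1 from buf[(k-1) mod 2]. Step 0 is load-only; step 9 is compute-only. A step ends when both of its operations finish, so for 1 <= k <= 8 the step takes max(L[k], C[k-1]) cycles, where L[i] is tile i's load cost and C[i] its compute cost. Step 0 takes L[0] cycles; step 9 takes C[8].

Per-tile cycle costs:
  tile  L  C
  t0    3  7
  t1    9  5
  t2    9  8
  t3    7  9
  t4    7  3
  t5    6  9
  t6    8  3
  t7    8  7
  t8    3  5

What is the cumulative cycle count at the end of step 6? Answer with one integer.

[0] DMA t0→A (3c) ∥ CU idle ⇒ 3c, clock 3
[1] DMA t1→B (9c) ∥ CU A:t0 (7c) ⇒ 9c, clock 12
[2] DMA t2→A (9c) ∥ CU B:t1 (5c) ⇒ 9c, clock 21
[3] DMA t3→B (7c) ∥ CU A:t2 (8c) ⇒ 8c, clock 29
[4] DMA t4→A (7c) ∥ CU B:t3 (9c) ⇒ 9c, clock 38
[5] DMA t5→B (6c) ∥ CU A:t4 (3c) ⇒ 6c, clock 44
[6] DMA t6→A (8c) ∥ CU B:t5 (9c) ⇒ 9c, clock 53
[7] DMA t7→B (8c) ∥ CU A:t6 (3c) ⇒ 8c, clock 61
[8] DMA t8→A (3c) ∥ CU B:t7 (7c) ⇒ 7c, clock 68
[9] DMA idle ∥ CU A:t8 (5c) ⇒ 5c, clock 73

end_cycle[6] = 53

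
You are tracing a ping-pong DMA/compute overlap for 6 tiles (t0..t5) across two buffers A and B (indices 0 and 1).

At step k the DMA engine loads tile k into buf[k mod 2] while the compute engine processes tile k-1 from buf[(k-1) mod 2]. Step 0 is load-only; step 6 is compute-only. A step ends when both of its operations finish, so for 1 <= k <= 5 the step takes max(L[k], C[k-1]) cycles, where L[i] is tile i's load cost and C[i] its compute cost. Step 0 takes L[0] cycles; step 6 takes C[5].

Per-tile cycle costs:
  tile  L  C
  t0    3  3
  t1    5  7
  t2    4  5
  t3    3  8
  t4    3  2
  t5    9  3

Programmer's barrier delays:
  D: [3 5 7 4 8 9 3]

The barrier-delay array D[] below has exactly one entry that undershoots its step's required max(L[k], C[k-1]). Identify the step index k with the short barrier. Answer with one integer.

hazard at step 3

k=0 barrier L[0]=3→3c, D[0]=3 ok
k=1 barrier max(L[1]=5,C[0]=3)→5c, D[1]=5 ok
k=2 barrier max(L[2]=4,C[1]=7)→7c, D[2]=7 ok
k=3 barrier max(L[3]=3,C[2]=5)→5c, D[3]=4 SHORT
k=4 barrier max(L[4]=3,C[3]=8)→8c, D[4]=8 ok
k=5 barrier max(L[5]=9,C[4]=2)→9c, D[5]=9 ok
k=6 barrier C[5]=3→3c, D[6]=3 ok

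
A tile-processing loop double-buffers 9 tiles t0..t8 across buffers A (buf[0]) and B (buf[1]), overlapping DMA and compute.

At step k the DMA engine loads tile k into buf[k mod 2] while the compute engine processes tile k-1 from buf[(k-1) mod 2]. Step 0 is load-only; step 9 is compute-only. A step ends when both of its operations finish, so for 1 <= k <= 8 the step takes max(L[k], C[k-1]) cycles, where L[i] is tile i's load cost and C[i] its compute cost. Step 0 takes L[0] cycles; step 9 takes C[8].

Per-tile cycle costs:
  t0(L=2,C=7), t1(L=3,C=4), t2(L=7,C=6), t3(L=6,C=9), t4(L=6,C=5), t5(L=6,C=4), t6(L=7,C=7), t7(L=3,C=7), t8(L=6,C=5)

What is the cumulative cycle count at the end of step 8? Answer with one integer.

end_cycle[8] = 58

  0. 2=2c; end=2; A:t0 B:-
  1. max(3,7)=7c; end=9; A:t0 B:t1
  2. max(7,4)=7c; end=16; A:t2 B:t1
  3. max(6,6)=6c; end=22; A:t2 B:t3
  4. max(6,9)=9c; end=31; A:t4 B:t3
  5. max(6,5)=6c; end=37; A:t4 B:t5
  6. max(7,4)=7c; end=44; A:t6 B:t5
  7. max(3,7)=7c; end=51; A:t6 B:t7
  8. max(6,7)=7c; end=58; A:t8 B:t7
  9. 5=5c; end=63; A:t8 B:t7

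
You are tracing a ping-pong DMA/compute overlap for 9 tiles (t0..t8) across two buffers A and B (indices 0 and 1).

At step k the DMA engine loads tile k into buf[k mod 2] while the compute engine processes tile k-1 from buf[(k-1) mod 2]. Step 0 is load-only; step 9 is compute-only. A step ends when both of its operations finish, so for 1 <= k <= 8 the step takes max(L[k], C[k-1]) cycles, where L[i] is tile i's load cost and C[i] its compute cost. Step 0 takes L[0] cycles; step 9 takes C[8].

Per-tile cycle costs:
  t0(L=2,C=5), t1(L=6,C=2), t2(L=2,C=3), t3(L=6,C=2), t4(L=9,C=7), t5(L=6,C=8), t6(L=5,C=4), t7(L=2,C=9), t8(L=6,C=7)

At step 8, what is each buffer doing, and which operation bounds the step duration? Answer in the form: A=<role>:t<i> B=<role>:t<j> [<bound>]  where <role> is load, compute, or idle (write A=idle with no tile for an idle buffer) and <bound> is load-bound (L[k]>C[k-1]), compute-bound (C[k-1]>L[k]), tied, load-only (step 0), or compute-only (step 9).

[0] DMA t0→A (2c) ∥ CU idle ⇒ 2c, clock 2
[1] DMA t1→B (6c) ∥ CU A:t0 (5c) ⇒ 6c, clock 8
[2] DMA t2→A (2c) ∥ CU B:t1 (2c) ⇒ 2c, clock 10
[3] DMA t3→B (6c) ∥ CU A:t2 (3c) ⇒ 6c, clock 16
[4] DMA t4→A (9c) ∥ CU B:t3 (2c) ⇒ 9c, clock 25
[5] DMA t5→B (6c) ∥ CU A:t4 (7c) ⇒ 7c, clock 32
[6] DMA t6→A (5c) ∥ CU B:t5 (8c) ⇒ 8c, clock 40
[7] DMA t7→B (2c) ∥ CU A:t6 (4c) ⇒ 4c, clock 44
[8] DMA t8→A (6c) ∥ CU B:t7 (9c) ⇒ 9c, clock 53
[9] DMA idle ∥ CU A:t8 (7c) ⇒ 7c, clock 60

step 8: A=load:t8 B=compute:t7 [compute-bound]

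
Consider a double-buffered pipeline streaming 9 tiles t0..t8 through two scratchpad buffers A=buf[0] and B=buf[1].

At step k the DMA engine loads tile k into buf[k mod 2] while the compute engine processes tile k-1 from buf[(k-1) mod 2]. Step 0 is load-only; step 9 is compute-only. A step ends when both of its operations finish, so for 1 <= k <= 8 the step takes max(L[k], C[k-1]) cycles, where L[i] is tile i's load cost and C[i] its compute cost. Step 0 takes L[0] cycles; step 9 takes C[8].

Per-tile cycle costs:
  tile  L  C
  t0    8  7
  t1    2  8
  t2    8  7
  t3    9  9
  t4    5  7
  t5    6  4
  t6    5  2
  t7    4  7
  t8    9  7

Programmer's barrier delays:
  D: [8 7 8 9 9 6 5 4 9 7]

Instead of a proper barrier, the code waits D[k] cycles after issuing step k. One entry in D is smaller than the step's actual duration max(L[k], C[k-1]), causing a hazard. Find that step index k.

hazard at step 5

k=0 barrier L[0]=8→8c, D[0]=8 ok
k=1 barrier max(L[1]=2,C[0]=7)→7c, D[1]=7 ok
k=2 barrier max(L[2]=8,C[1]=8)→8c, D[2]=8 ok
k=3 barrier max(L[3]=9,C[2]=7)→9c, D[3]=9 ok
k=4 barrier max(L[4]=5,C[3]=9)→9c, D[4]=9 ok
k=5 barrier max(L[5]=6,C[4]=7)→7c, D[5]=6 SHORT
k=6 barrier max(L[6]=5,C[5]=4)→5c, D[6]=5 ok
k=7 barrier max(L[7]=4,C[6]=2)→4c, D[7]=4 ok
k=8 barrier max(L[8]=9,C[7]=7)→9c, D[8]=9 ok
k=9 barrier C[8]=7→7c, D[9]=7 ok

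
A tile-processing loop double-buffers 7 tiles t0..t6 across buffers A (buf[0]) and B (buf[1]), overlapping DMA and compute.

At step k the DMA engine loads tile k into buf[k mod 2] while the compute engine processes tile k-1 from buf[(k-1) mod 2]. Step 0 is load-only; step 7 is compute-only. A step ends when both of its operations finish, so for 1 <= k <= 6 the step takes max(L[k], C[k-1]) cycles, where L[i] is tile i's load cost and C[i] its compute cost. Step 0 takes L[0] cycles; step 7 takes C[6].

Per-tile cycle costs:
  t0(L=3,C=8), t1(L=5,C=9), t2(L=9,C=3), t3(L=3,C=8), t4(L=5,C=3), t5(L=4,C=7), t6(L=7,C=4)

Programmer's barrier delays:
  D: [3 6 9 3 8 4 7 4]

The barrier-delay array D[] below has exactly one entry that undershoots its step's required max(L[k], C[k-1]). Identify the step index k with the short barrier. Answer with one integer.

hazard at step 1

[0] required=L[0]=3=3 vs D=3 ok
[1] required=max(L[1]=5,C[0]=8)=8 vs D=6 SHORT
[2] required=max(L[2]=9,C[1]=9)=9 vs D=9 ok
[3] required=max(L[3]=3,C[2]=3)=3 vs D=3 ok
[4] required=max(L[4]=5,C[3]=8)=8 vs D=8 ok
[5] required=max(L[5]=4,C[4]=3)=4 vs D=4 ok
[6] required=max(L[6]=7,C[5]=7)=7 vs D=7 ok
[7] required=C[6]=4=4 vs D=4 ok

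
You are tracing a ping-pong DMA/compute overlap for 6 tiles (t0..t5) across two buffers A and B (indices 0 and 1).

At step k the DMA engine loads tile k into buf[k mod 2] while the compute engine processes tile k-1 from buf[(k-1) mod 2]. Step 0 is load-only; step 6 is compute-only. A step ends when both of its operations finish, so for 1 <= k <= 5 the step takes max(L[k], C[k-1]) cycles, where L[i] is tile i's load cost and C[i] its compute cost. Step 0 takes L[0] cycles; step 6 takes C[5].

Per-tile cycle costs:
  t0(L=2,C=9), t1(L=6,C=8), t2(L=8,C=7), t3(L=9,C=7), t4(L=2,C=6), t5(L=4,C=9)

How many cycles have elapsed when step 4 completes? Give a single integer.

[0] DMA t0→A (2c) ∥ CU idle ⇒ 2c, clock 2
[1] DMA t1→B (6c) ∥ CU A:t0 (9c) ⇒ 9c, clock 11
[2] DMA t2→A (8c) ∥ CU B:t1 (8c) ⇒ 8c, clock 19
[3] DMA t3→B (9c) ∥ CU A:t2 (7c) ⇒ 9c, clock 28
[4] DMA t4→A (2c) ∥ CU B:t3 (7c) ⇒ 7c, clock 35
[5] DMA t5→B (4c) ∥ CU A:t4 (6c) ⇒ 6c, clock 41
[6] DMA idle ∥ CU B:t5 (9c) ⇒ 9c, clock 50

end_cycle[4] = 35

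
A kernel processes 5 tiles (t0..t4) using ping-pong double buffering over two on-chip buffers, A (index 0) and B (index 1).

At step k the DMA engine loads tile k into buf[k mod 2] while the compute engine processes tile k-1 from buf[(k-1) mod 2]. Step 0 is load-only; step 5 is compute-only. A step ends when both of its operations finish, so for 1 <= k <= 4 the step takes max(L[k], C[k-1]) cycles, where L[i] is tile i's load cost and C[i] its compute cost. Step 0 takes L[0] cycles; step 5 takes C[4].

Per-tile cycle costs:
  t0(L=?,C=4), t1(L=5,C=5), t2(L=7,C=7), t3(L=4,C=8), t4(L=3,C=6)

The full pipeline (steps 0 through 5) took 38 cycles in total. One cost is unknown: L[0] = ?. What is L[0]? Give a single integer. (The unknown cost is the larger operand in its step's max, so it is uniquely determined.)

L[0] = 5

step 0 → dur = L[0]=? = L[0]  (unknown; binding)
step 1 → dur = max(L[1]=5, C[0]=4) = 5
step 2 → dur = max(L[2]=7, C[1]=5) = 7
step 3 → dur = max(L[3]=4, C[2]=7) = 7
step 4 → dur = max(L[4]=3, C[3]=8) = 8
step 5 → dur = C[4]=6 = 6
sum of known step durations = 33
dur[0] = total - known = 38 - 33 = 5
L[0] is the binding max in step 0, so L[0] = dur[0] = 5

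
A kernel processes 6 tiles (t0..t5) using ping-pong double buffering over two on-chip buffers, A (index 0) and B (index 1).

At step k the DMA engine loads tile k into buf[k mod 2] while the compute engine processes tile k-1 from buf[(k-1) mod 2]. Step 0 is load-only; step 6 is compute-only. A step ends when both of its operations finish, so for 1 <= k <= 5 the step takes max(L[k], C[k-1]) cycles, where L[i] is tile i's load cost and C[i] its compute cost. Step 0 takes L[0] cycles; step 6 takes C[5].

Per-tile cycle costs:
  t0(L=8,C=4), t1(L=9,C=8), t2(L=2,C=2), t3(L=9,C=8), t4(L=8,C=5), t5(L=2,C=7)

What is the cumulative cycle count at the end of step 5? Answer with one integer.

step 0: L[0]=8 → dur=8, Σ=8 | A=load:t0 B=idle [load-only]
step 1: L[1]=9 C[0]=4 → dur=9, Σ=17 | A=compute:t0 B=load:t1 [load-bound]
step 2: L[2]=2 C[1]=8 → dur=8, Σ=25 | A=load:t2 B=compute:t1 [compute-bound]
step 3: L[3]=9 C[2]=2 → dur=9, Σ=34 | A=compute:t2 B=load:t3 [load-bound]
step 4: L[4]=8 C[3]=8 → dur=8, Σ=42 | A=load:t4 B=compute:t3 [tied]
step 5: L[5]=2 C[4]=5 → dur=5, Σ=47 | A=compute:t4 B=load:t5 [compute-bound]
step 6: C[5]=7 → dur=7, Σ=54 | A=idle B=compute:t5 [compute-only]

end_cycle[5] = 47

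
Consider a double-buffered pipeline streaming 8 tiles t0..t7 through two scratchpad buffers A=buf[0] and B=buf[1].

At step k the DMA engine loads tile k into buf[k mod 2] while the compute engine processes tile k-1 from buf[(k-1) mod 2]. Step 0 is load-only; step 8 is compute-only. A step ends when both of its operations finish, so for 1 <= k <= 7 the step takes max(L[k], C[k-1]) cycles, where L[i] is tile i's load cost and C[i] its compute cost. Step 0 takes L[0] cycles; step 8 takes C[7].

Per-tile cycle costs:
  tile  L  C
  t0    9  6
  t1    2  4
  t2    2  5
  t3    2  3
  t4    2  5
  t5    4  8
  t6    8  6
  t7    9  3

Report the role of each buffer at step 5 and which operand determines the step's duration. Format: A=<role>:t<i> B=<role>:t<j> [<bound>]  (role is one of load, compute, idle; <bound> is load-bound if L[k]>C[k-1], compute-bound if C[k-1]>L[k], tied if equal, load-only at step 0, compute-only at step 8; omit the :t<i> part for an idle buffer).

step 5: A=compute:t4 B=load:t5 [compute-bound]

  0. 9=9c; end=9; A:t0 B:-
  1. max(2,6)=6c; end=15; A:t0 B:t1
  2. max(2,4)=4c; end=19; A:t2 B:t1
  3. max(2,5)=5c; end=24; A:t2 B:t3
  4. max(2,3)=3c; end=27; A:t4 B:t3
  5. max(4,5)=5c; end=32; A:t4 B:t5
  6. max(8,8)=8c; end=40; A:t6 B:t5
  7. max(9,6)=9c; end=49; A:t6 B:t7
  8. 3=3c; end=52; A:t6 B:t7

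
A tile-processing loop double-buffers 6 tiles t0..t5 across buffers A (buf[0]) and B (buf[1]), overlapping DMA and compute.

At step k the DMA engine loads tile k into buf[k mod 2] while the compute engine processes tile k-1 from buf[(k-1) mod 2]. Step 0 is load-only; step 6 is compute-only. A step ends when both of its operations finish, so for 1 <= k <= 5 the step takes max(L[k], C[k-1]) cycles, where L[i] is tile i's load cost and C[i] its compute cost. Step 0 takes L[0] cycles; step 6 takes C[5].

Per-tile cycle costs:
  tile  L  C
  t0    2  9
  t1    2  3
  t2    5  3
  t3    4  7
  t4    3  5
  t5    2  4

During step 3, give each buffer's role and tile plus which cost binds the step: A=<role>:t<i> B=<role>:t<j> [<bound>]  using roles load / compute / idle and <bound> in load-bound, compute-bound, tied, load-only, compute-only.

k=0 load=t0/2c comp=- wait=2 total=2
k=1 load=t1/2c comp=t0/9c wait=9 total=11
k=2 load=t2/5c comp=t1/3c wait=5 total=16
k=3 load=t3/4c comp=t2/3c wait=4 total=20
k=4 load=t4/3c comp=t3/7c wait=7 total=27
k=5 load=t5/2c comp=t4/5c wait=5 total=32
k=6 load=- comp=t5/4c wait=4 total=36

step 3: A=compute:t2 B=load:t3 [load-bound]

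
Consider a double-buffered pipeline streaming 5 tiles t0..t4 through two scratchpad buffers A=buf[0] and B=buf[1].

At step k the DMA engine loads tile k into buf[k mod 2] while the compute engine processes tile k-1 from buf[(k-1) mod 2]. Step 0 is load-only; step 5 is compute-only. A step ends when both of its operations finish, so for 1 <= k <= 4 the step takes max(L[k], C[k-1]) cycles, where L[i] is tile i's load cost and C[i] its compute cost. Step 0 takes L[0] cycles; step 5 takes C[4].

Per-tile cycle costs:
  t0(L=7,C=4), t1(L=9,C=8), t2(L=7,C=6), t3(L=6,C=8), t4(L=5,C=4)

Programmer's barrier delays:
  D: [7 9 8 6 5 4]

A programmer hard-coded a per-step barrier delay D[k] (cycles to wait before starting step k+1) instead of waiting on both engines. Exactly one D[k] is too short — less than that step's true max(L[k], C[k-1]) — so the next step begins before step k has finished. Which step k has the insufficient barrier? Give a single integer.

hazard at step 4

step 0: need L[0]=7 = 7; D[0]=7 ok
step 1: need max(L[1]=9,C[0]=4) = 9; D[1]=9 ok
step 2: need max(L[2]=7,C[1]=8) = 8; D[2]=8 ok
step 3: need max(L[3]=6,C[2]=6) = 6; D[3]=6 ok
step 4: need max(L[4]=5,C[3]=8) = 8; D[4]=5 SHORT
step 5: need C[4]=4 = 4; D[5]=4 ok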